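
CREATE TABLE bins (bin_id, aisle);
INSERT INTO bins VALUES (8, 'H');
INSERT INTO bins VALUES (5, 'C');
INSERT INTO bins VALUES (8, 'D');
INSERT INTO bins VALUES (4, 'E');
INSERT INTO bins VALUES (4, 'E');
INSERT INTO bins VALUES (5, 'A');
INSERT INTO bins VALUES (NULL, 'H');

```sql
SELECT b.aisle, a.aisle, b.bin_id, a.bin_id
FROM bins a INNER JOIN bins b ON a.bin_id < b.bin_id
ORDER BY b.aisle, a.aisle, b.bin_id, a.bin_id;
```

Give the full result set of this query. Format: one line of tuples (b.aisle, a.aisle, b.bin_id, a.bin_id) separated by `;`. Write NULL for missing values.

(A, E, 5, 4); (A, E, 5, 4); (C, E, 5, 4); (C, E, 5, 4); (D, A, 8, 5); (D, C, 8, 5); (D, E, 8, 4); (D, E, 8, 4); (H, A, 8, 5); (H, C, 8, 5); (H, E, 8, 4); (H, E, 8, 4)

INNER JOIN keeps only pairs where the ON condition holds.
Matching on a.bin_id < b.bin_id. A NULL in a compared column never satisfies the condition.
- a (bin_id=8) has no partner → excluded.
- a (bin_id=5) pairs with 2 row(s) of b.
- a (bin_id=8) has no partner → excluded.
- a (bin_id=4) pairs with 4 row(s) of b.
- a (bin_id=4) pairs with 4 row(s) of b.
- a (bin_id=5) pairs with 2 row(s) of b.
- a (bin_id=NULL) has no partner → excluded.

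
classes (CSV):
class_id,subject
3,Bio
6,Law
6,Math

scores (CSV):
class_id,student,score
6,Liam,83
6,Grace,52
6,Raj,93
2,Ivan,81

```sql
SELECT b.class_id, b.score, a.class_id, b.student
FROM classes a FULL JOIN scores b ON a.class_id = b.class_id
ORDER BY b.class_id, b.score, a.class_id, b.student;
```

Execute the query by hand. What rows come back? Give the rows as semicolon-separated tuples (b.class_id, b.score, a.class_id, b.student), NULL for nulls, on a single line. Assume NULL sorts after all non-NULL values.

FULL OUTER JOIN keeps every row from both sides; unmatched rows get NULL for the other side's columns.
Matching on a.class_id = b.class_id.
Matched pairs: 6; unmatched a rows kept: 1; unmatched b rows kept: 1.

(2, 81, NULL, Ivan); (6, 52, 6, Grace); (6, 52, 6, Grace); (6, 83, 6, Liam); (6, 83, 6, Liam); (6, 93, 6, Raj); (6, 93, 6, Raj); (NULL, NULL, 3, NULL)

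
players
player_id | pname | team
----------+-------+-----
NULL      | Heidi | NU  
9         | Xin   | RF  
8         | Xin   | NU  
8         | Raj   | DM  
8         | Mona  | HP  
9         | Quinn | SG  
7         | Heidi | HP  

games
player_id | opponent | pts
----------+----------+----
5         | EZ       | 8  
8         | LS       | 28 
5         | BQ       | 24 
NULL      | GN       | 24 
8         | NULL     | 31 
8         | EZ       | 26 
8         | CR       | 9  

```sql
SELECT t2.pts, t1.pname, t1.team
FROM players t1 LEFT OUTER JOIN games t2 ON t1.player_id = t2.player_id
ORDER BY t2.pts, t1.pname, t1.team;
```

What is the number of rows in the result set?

16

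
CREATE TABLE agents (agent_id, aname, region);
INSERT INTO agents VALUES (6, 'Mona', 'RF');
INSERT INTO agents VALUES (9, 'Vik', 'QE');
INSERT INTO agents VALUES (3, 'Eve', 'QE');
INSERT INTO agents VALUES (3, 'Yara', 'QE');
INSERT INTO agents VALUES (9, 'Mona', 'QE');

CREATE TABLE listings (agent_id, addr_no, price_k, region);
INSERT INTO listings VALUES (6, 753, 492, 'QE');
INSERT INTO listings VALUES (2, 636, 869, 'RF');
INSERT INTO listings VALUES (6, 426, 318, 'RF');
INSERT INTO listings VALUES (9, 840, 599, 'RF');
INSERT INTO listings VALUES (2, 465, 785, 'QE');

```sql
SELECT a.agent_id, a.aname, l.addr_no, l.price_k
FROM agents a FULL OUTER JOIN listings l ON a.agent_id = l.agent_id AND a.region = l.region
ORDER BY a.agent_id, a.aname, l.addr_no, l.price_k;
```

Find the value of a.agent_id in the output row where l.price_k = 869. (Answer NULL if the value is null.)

FULL OUTER JOIN keeps every row from both sides; unmatched rows get NULL for the other side's columns.
Matching on a.agent_id = l.agent_id AND a.region = l.region.
- a[0] agent_id=6, region=RF → 1 match(es) in l → 1 row(s).
- a[1] agent_id=9, region=QE → no match; kept with NULLs on the l side.
- a[2] agent_id=3, region=QE → no match; kept with NULLs on the l side.
- a[3] agent_id=3, region=QE → no match; kept with NULLs on the l side.
- a[4] agent_id=9, region=QE → no match; kept with NULLs on the l side.
- plus 4 unmatched l row(s), each kept with NULL a columns.

NULL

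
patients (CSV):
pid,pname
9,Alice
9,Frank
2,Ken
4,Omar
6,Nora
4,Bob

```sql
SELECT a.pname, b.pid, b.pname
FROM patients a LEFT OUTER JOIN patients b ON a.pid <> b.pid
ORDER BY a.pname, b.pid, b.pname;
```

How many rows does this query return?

LEFT JOIN keeps every row from `patients a`; unmatched rows get NULL for `patients b`'s columns.
Matching on a.pid <> b.pid.
- pid=9: 4 matching b row(s), so 4 row(s) emitted.
- pid=9: 4 matching b row(s), so 4 row(s) emitted.
- pid=2: 5 matching b row(s), so 5 row(s) emitted.
- pid=4: 4 matching b row(s), so 4 row(s) emitted.
- pid=6: 5 matching b row(s), so 5 row(s) emitted.
- pid=4: 4 matching b row(s), so 4 row(s) emitted.
Total: 26 rows.

26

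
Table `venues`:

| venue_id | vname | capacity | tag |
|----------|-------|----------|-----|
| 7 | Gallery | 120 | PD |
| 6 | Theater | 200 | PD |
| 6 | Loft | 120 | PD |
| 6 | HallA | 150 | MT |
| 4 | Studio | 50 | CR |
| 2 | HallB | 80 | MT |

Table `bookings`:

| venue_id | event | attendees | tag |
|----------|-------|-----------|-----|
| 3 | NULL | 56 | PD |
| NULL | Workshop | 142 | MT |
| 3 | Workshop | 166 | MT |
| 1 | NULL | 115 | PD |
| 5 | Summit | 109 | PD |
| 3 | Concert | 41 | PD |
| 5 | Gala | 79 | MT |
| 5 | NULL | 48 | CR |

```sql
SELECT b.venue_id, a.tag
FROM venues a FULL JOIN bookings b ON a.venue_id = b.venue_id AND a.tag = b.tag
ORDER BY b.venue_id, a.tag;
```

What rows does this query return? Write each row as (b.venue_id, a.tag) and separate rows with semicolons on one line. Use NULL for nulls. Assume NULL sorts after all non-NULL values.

(1, NULL); (3, NULL); (3, NULL); (3, NULL); (5, NULL); (5, NULL); (5, NULL); (NULL, CR); (NULL, MT); (NULL, MT); (NULL, PD); (NULL, PD); (NULL, PD); (NULL, NULL)

FULL OUTER JOIN keeps every row from both sides; unmatched rows get NULL for the other side's columns.
Matching on a.venue_id = b.venue_id AND a.tag = b.tag. A NULL in a compared column never satisfies the condition.
Matched pairs: 0; unmatched a rows kept: 6; unmatched b rows kept: 8.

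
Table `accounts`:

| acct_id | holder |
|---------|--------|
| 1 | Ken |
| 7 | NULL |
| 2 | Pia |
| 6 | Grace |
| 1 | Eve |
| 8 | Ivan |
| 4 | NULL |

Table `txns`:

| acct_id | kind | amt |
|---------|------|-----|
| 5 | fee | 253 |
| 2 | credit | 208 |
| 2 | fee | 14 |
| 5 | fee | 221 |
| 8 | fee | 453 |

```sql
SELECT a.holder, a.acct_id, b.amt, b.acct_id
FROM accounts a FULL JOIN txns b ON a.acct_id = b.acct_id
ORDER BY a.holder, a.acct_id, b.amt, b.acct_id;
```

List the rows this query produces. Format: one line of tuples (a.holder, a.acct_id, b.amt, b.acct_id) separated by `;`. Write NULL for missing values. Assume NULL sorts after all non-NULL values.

FULL OUTER JOIN keeps every row from both sides; unmatched rows get NULL for the other side's columns.
Matching on a.acct_id = b.acct_id.
Matched pairs: 3; unmatched a rows kept: 5; unmatched b rows kept: 2.

(Eve, 1, NULL, NULL); (Grace, 6, NULL, NULL); (Ivan, 8, 453, 8); (Ken, 1, NULL, NULL); (Pia, 2, 14, 2); (Pia, 2, 208, 2); (NULL, 4, NULL, NULL); (NULL, 7, NULL, NULL); (NULL, NULL, 221, 5); (NULL, NULL, 253, 5)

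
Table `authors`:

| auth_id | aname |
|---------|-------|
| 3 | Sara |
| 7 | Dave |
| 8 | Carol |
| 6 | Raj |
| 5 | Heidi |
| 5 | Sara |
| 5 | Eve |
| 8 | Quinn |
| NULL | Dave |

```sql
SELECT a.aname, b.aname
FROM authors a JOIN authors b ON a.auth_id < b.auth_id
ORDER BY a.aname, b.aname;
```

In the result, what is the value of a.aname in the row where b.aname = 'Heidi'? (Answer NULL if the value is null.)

INNER JOIN keeps only pairs where the ON condition holds.
Matching on a.auth_id < b.auth_id. A NULL in a compared column never satisfies the condition.
- a[0] auth_id=3 → 7 match(es) in b → 7 row(s).
- a[1] auth_id=7 → 2 match(es) in b → 2 row(s).
- a[2] auth_id=8 → no match; dropped.
- a[3] auth_id=6 → 3 match(es) in b → 3 row(s).
- a[4] auth_id=5 → 4 match(es) in b → 4 row(s).
- a[5] auth_id=5 → 4 match(es) in b → 4 row(s).
- a[6] auth_id=5 → 4 match(es) in b → 4 row(s).
- a[7] auth_id=8 → no match; dropped.
- a[8] auth_id=NULL → no match; dropped.

Sara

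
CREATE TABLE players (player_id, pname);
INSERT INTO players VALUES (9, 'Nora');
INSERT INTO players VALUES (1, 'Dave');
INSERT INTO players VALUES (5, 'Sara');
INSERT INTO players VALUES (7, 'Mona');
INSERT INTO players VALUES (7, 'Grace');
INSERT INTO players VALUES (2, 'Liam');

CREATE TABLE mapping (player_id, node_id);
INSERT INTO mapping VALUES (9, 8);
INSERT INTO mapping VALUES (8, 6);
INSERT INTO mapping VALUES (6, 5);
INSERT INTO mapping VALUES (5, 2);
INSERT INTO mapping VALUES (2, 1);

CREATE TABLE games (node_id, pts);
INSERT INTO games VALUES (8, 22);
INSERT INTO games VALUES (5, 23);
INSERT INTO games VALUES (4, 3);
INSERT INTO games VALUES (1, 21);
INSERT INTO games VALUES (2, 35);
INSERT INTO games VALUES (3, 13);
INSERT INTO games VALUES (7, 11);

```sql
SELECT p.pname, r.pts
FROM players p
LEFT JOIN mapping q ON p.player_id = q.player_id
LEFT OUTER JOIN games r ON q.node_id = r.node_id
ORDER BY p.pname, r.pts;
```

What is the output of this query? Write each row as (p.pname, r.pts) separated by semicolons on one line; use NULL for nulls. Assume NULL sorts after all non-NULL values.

Joins associate left-to-right: players LEFT JOIN mapping on player_id gives 6 intermediate row(s).
Then LEFT JOIN `games r` on node_id: each of those 6 rows is kept; rows whose q.node_id has no match in r get NULL for r's columns.

(Dave, NULL); (Grace, NULL); (Liam, 21); (Mona, NULL); (Nora, 22); (Sara, 35)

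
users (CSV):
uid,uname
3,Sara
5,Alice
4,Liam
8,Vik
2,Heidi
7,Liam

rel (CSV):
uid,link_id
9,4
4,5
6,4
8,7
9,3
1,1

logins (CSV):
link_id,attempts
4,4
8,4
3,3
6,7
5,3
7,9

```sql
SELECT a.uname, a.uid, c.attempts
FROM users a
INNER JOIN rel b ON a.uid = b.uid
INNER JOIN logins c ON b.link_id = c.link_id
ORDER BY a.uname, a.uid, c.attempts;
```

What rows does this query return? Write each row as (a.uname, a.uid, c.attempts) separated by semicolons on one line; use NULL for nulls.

(Liam, 4, 3); (Vik, 8, 9)

Evaluate left to right. First `users a INNER JOIN rel b` on uid: 2 row(s).
Then INNER JOIN `logins c` on link_id: keep only rows whose b.link_id appears in c.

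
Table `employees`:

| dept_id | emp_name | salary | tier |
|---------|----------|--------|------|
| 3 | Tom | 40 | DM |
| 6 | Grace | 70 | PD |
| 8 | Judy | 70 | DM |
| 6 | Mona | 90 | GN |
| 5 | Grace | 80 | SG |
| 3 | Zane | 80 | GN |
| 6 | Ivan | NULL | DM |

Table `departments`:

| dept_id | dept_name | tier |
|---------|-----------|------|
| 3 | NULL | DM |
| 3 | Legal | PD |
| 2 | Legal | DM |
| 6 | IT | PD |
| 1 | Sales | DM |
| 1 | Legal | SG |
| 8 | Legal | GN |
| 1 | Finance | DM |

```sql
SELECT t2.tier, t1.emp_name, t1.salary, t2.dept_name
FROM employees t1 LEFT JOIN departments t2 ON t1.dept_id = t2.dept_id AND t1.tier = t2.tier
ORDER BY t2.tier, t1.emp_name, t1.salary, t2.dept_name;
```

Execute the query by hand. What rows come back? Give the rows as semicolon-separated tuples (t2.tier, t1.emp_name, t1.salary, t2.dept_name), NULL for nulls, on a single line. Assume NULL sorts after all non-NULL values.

(DM, Tom, 40, NULL); (PD, Grace, 70, IT); (NULL, Grace, 80, NULL); (NULL, Ivan, NULL, NULL); (NULL, Judy, 70, NULL); (NULL, Mona, 90, NULL); (NULL, Zane, 80, NULL)

LEFT JOIN keeps every row from `employees`; unmatched rows get NULL for `departments`'s columns.
Matching on t1.dept_id = t2.dept_id AND t1.tier = t2.tier.
Matched pairs: 2; unmatched t1 rows kept: 5.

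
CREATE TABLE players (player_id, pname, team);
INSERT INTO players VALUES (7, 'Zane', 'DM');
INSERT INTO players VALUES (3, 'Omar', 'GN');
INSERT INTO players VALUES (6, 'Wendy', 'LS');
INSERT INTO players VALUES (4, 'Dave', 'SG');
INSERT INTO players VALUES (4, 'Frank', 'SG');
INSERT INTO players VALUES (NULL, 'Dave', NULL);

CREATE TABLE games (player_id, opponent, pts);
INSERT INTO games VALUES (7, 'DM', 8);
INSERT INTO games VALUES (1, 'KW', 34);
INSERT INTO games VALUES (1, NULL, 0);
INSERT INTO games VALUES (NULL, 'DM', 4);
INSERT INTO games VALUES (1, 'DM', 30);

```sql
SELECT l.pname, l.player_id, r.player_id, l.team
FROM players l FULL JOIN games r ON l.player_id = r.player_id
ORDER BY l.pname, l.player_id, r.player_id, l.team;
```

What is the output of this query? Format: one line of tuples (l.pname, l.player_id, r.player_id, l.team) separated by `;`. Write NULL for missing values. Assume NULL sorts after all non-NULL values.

FULL OUTER JOIN keeps every row from both sides; unmatched rows get NULL for the other side's columns.
Matching on l.player_id = r.player_id. A NULL in a compared column never satisfies the condition.
- l (player_id=7) pairs with 1 row(s) of r.
- l (player_id=3) has no partner → padded with NULL.
- l (player_id=6) has no partner → padded with NULL.
- l (player_id=4) has no partner → padded with NULL.
- l (player_id=4) has no partner → padded with NULL.
- l (player_id=NULL) has no partner → padded with NULL.
- 4 r row(s) had no l match → kept, l columns NULL.
After projecting and ordering:
l.pname | l.player_id | r.player_id | l.team
Dave | 4 | NULL | SG
Dave | NULL | NULL | NULL
Frank | 4 | NULL | SG
Omar | 3 | NULL | GN
Wendy | 6 | NULL | LS
Zane | 7 | 7 | DM
NULL | NULL | 1 | NULL
NULL | NULL | 1 | NULL
NULL | NULL | 1 | NULL
NULL | NULL | NULL | NULL

(Dave, 4, NULL, SG); (Dave, NULL, NULL, NULL); (Frank, 4, NULL, SG); (Omar, 3, NULL, GN); (Wendy, 6, NULL, LS); (Zane, 7, 7, DM); (NULL, NULL, 1, NULL); (NULL, NULL, 1, NULL); (NULL, NULL, 1, NULL); (NULL, NULL, NULL, NULL)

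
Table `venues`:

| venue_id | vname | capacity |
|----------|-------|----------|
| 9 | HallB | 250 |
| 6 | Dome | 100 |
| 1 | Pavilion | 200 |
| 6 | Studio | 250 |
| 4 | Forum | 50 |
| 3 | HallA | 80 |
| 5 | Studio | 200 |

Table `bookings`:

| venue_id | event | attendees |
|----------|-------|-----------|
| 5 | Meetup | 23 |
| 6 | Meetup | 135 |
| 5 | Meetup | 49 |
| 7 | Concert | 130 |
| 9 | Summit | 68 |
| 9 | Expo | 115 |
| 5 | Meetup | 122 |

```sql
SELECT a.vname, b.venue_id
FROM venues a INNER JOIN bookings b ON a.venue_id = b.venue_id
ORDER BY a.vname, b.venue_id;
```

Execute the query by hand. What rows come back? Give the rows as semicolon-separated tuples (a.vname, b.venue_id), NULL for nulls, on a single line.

(Dome, 6); (HallB, 9); (HallB, 9); (Studio, 5); (Studio, 5); (Studio, 5); (Studio, 6)

INNER JOIN keeps only pairs where the ON condition holds.
Matching on a.venue_id = b.venue_id.
- a (venue_id=9) pairs with 2 row(s) of b.
- a (venue_id=6) pairs with 1 row(s) of b.
- a (venue_id=1) has no partner → excluded.
- a (venue_id=6) pairs with 1 row(s) of b.
- a (venue_id=4) has no partner → excluded.
- a (venue_id=3) has no partner → excluded.
- a (venue_id=5) pairs with 3 row(s) of b.
After projecting and ordering:
a.vname | b.venue_id
Dome | 6
HallB | 9
HallB | 9
Studio | 5
Studio | 5
Studio | 5
Studio | 6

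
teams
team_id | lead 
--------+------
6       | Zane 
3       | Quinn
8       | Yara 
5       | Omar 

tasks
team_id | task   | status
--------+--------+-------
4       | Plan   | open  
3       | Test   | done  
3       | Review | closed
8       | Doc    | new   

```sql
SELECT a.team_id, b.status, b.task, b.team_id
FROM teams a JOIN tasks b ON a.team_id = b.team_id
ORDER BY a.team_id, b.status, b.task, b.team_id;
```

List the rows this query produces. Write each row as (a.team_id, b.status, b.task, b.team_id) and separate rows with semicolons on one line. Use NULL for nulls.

(3, closed, Review, 3); (3, done, Test, 3); (8, new, Doc, 8)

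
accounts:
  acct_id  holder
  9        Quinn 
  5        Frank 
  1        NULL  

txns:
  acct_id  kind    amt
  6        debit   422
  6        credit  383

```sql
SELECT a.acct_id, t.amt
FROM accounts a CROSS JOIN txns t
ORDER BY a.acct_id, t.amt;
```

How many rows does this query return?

6

CROSS JOIN pairs every row of `accounts` with every row of `txns`: 3 × 2 = 6 rows.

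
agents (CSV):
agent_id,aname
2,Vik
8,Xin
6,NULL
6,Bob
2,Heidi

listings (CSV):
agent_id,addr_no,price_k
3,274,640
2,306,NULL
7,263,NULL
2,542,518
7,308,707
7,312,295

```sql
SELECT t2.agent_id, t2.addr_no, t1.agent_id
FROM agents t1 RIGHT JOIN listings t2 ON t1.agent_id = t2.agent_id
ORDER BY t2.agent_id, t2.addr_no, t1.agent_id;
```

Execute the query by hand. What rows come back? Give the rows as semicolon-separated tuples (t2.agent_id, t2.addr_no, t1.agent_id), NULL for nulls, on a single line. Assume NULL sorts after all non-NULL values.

(2, 306, 2); (2, 306, 2); (2, 542, 2); (2, 542, 2); (3, 274, NULL); (7, 263, NULL); (7, 308, NULL); (7, 312, NULL)

RIGHT JOIN keeps every row from `listings`; unmatched rows get NULL for `agents`'s columns.
Matching on t1.agent_id = t2.agent_id.
- t1 (agent_id=2) pairs with 2 row(s) of t2.
- t1 (agent_id=8) has no partner in t2.
- t1 (agent_id=6) has no partner in t2.
- t1 (agent_id=6) has no partner in t2.
- t1 (agent_id=2) pairs with 2 row(s) of t2.
- plus 4 unmatched t2 row(s), each kept with NULL t1 columns.
After projecting and ordering:
t2.agent_id | t2.addr_no | t1.agent_id
2 | 306 | 2
2 | 306 | 2
2 | 542 | 2
2 | 542 | 2
3 | 274 | NULL
7 | 263 | NULL
7 | 308 | NULL
7 | 312 | NULL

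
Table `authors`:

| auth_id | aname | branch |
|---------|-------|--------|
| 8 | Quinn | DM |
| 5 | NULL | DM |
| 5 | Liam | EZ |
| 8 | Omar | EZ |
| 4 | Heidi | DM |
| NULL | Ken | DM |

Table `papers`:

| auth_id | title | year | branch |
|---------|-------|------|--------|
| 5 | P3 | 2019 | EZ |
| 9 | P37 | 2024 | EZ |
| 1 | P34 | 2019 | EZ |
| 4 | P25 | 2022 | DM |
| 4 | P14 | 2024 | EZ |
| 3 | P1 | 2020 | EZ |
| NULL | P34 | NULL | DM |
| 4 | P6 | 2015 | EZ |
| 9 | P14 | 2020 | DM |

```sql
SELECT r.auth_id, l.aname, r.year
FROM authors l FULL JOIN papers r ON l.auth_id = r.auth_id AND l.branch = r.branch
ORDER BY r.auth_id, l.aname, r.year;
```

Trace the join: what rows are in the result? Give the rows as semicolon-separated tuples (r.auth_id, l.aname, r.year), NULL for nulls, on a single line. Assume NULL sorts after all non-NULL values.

(1, NULL, 2019); (3, NULL, 2020); (4, Heidi, 2022); (4, NULL, 2015); (4, NULL, 2024); (5, Liam, 2019); (9, NULL, 2020); (9, NULL, 2024); (NULL, Ken, NULL); (NULL, Omar, NULL); (NULL, Quinn, NULL); (NULL, NULL, NULL); (NULL, NULL, NULL)

FULL OUTER JOIN keeps every row from both sides; unmatched rows get NULL for the other side's columns.
Matching on l.auth_id = r.auth_id AND l.branch = r.branch. A NULL in a compared column never satisfies the condition.
- auth_id=8, branch=DM: no r row matches, row kept with r columns NULL.
- auth_id=5, branch=DM: no r row matches, row kept with r columns NULL.
- auth_id=5, branch=EZ: 1 matching r row(s), so 1 row(s) emitted.
- auth_id=8, branch=EZ: no r row matches, row kept with r columns NULL.
- auth_id=4, branch=DM: 1 matching r row(s), so 1 row(s) emitted.
- auth_id=NULL, branch=DM: no r row matches, row kept with r columns NULL.
- plus 7 unmatched r row(s), each kept with NULL l columns.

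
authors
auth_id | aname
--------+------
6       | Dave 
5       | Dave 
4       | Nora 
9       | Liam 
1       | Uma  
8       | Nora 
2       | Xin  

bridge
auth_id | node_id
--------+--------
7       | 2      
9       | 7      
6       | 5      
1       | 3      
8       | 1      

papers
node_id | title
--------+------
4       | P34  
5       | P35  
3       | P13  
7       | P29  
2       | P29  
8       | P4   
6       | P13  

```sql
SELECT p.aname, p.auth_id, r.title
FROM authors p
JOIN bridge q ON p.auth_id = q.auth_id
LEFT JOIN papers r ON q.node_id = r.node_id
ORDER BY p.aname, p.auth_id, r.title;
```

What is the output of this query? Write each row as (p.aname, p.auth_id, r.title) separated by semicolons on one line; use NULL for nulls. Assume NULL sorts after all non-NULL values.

Step 1 — p INNER JOIN q on auth_id → 4 row(s).
Then LEFT JOIN `papers r` on node_id: each of those 4 rows is kept; rows whose q.node_id has no match in r get NULL for r's columns.

(Dave, 6, P35); (Liam, 9, P29); (Nora, 8, NULL); (Uma, 1, P13)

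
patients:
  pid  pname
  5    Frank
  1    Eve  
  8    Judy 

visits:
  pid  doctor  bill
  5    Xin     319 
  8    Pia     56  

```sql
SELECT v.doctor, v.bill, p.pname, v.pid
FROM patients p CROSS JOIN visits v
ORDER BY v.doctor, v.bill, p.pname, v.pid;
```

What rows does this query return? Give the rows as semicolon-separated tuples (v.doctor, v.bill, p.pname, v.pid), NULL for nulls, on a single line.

CROSS JOIN pairs every row of `patients` with every row of `visits`: 3 × 2 = 6 rows.
After projecting and ordering:
v.doctor | v.bill | p.pname | v.pid
Pia | 56 | Eve | 8
Pia | 56 | Frank | 8
Pia | 56 | Judy | 8
Xin | 319 | Eve | 5
Xin | 319 | Frank | 5
Xin | 319 | Judy | 5

(Pia, 56, Eve, 8); (Pia, 56, Frank, 8); (Pia, 56, Judy, 8); (Xin, 319, Eve, 5); (Xin, 319, Frank, 5); (Xin, 319, Judy, 5)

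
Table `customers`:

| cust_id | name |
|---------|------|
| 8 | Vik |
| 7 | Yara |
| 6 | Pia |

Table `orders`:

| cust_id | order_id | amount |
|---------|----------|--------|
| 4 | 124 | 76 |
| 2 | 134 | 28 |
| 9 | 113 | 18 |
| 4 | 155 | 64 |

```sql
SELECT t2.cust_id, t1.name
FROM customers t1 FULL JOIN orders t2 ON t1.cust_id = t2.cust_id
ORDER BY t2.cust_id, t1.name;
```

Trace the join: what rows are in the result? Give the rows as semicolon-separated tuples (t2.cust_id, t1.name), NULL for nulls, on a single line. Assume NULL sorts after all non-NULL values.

(2, NULL); (4, NULL); (4, NULL); (9, NULL); (NULL, Pia); (NULL, Vik); (NULL, Yara)

FULL OUTER JOIN keeps every row from both sides; unmatched rows get NULL for the other side's columns.
Matching on t1.cust_id = t2.cust_id.
- cust_id=8: no t2 row matches, row kept with t2 columns NULL.
- cust_id=7: no t2 row matches, row kept with t2 columns NULL.
- cust_id=6: no t2 row matches, row kept with t2 columns NULL.
- 4 row(s) from t2 found no t1 partner → padded with NULL.
After projecting and ordering:
t2.cust_id | t1.name
2 | NULL
4 | NULL
4 | NULL
9 | NULL
NULL | Pia
NULL | Vik
NULL | Yara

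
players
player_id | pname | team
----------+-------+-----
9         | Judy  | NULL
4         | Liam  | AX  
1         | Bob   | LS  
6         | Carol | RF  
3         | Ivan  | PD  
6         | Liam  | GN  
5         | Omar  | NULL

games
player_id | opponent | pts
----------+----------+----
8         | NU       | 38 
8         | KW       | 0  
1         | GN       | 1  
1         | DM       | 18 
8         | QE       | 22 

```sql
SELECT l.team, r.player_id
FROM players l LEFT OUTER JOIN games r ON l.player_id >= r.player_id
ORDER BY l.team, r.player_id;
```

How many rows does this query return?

LEFT JOIN keeps every row from `players`; unmatched rows get NULL for `games`'s columns.
Matching on l.player_id >= r.player_id.
Matched pairs: 17; unmatched l rows kept: 0.
Total: 17 rows.

17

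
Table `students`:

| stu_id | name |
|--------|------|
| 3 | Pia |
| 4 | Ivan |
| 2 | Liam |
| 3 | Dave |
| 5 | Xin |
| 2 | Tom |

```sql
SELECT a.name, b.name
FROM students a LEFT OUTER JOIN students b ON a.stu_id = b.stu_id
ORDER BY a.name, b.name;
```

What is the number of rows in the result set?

LEFT JOIN keeps every row from `students a`; unmatched rows get NULL for `students b`'s columns.
Matching on a.stu_id = b.stu_id.
- a[0] stu_id=3 → 2 match(es) in b → 2 row(s).
- a[1] stu_id=4 → 1 match(es) in b → 1 row(s).
- a[2] stu_id=2 → 2 match(es) in b → 2 row(s).
- a[3] stu_id=3 → 2 match(es) in b → 2 row(s).
- a[4] stu_id=5 → 1 match(es) in b → 1 row(s).
- a[5] stu_id=2 → 2 match(es) in b → 2 row(s).
Total: 10 rows.

10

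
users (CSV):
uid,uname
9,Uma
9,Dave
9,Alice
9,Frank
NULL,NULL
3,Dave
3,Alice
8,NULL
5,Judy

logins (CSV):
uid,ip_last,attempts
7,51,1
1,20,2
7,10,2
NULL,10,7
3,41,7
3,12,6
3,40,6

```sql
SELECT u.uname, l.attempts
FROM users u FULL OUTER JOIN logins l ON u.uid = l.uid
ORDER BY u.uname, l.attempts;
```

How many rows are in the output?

FULL OUTER JOIN keeps every row from both sides; unmatched rows get NULL for the other side's columns.
Matching on u.uid = l.uid. A NULL in a compared column never satisfies the condition.
- u row (uid=9): no match → kept, l columns NULL.
- u row (uid=9): no match → kept, l columns NULL.
- u row (uid=9): no match → kept, l columns NULL.
- u row (uid=9): no match → kept, l columns NULL.
- u row (uid=NULL): no match → kept, l columns NULL.
- u row (uid=3): matches 3 l row(s) → 3 output row(s).
- u row (uid=3): matches 3 l row(s) → 3 output row(s).
- u row (uid=8): no match → kept, l columns NULL.
- u row (uid=5): no match → kept, l columns NULL.
- 4 row(s) from l found no u partner → padded with NULL.
Total: 6 matched + 11 padded = 17 rows.

17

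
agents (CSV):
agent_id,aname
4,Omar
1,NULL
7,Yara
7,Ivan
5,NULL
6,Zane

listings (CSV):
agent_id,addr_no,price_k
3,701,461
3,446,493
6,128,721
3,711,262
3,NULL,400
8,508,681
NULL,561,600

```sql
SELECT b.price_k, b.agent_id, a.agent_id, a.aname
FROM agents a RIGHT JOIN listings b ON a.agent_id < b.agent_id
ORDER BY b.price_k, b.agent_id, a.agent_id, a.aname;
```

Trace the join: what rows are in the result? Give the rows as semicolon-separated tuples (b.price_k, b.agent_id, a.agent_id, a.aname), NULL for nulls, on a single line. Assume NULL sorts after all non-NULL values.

RIGHT JOIN keeps every row from `listings`; unmatched rows get NULL for `agents`'s columns.
Matching on a.agent_id < b.agent_id. A NULL in a compared column never satisfies the condition.
Matched pairs: 13; unmatched b rows kept: 1.

(262, 3, 1, NULL); (400, 3, 1, NULL); (461, 3, 1, NULL); (493, 3, 1, NULL); (600, NULL, NULL, NULL); (681, 8, 1, NULL); (681, 8, 4, Omar); (681, 8, 5, NULL); (681, 8, 6, Zane); (681, 8, 7, Ivan); (681, 8, 7, Yara); (721, 6, 1, NULL); (721, 6, 4, Omar); (721, 6, 5, NULL)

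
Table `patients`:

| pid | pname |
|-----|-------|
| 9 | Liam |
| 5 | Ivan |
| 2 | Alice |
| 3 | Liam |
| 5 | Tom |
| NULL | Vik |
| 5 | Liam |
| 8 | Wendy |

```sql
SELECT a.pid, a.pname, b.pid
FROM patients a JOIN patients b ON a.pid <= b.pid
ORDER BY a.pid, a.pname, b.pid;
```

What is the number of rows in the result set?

INNER JOIN keeps only pairs where the ON condition holds.
Matching on a.pid <= b.pid. A NULL in a compared column never satisfies the condition.
Matched pairs: 31.
Total: 31 rows.

31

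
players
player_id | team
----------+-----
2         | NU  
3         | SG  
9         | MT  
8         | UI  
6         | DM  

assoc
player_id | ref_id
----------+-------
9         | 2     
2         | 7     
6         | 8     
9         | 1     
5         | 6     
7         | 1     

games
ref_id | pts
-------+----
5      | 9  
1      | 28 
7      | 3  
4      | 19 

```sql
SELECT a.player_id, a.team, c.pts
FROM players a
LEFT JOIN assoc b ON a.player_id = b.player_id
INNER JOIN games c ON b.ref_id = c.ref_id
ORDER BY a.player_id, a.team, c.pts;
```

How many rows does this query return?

2

Evaluate left to right. First `players a LEFT JOIN assoc b` on player_id: 6 row(s).
Then INNER JOIN `games c` on ref_id: keep only rows whose b.ref_id appears in c.
Result: 2 row(s).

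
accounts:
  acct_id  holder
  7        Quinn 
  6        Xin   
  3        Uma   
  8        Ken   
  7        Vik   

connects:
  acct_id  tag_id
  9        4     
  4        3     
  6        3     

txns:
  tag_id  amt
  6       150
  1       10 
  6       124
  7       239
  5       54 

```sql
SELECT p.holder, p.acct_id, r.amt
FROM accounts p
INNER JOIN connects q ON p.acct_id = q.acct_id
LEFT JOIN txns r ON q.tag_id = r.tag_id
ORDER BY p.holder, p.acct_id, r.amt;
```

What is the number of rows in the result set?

Step 1 — p INNER JOIN q on acct_id → 1 row(s).
Then LEFT JOIN `txns r` on tag_id: each of those 1 rows is kept; rows whose q.tag_id has no match in r get NULL for r's columns.
Result: 1 row(s).

1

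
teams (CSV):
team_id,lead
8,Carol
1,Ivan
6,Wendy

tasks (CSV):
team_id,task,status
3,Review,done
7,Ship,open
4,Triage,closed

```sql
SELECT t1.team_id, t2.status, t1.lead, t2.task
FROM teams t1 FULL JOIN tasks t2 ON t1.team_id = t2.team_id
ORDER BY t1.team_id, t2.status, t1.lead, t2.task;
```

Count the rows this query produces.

6

FULL OUTER JOIN keeps every row from both sides; unmatched rows get NULL for the other side's columns.
Matching on t1.team_id = t2.team_id.
Matched pairs: 0; unmatched t1 rows kept: 3; unmatched t2 rows kept: 3.
Total: 0 matched + 6 padded = 6 rows.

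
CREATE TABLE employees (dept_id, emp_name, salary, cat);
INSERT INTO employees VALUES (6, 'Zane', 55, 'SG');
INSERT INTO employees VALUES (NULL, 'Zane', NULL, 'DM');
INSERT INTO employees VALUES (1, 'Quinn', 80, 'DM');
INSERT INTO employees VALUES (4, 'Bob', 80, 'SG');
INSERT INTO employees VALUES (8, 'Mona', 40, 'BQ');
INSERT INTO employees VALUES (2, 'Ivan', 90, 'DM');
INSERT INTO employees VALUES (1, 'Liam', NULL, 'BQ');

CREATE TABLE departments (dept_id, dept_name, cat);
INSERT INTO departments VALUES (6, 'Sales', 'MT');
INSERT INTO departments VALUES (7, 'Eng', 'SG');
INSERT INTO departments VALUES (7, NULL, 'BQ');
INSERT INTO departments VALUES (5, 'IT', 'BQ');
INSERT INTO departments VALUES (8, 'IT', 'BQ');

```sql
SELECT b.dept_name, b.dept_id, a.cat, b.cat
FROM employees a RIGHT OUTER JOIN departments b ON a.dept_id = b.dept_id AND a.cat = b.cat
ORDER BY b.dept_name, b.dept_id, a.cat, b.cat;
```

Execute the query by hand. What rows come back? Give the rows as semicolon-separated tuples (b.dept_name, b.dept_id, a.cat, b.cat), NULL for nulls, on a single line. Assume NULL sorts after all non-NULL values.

RIGHT JOIN keeps every row from `departments`; unmatched rows get NULL for `employees`'s columns.
Matching on a.dept_id = b.dept_id AND a.cat = b.cat. A NULL in a compared column never satisfies the condition.
- a row (dept_id=6, cat=SG): no match.
- a row (dept_id=NULL, cat=DM): no match.
- a row (dept_id=1, cat=DM): no match.
- a row (dept_id=4, cat=SG): no match.
- a row (dept_id=8, cat=BQ): matches 1 b row(s) → 1 output row(s).
- a row (dept_id=2, cat=DM): no match.
- a row (dept_id=1, cat=BQ): no match.
- 4 b row(s) had no a match → kept, a columns NULL.
After projecting and ordering:
b.dept_name | b.dept_id | a.cat | b.cat
Eng | 7 | NULL | SG
IT | 5 | NULL | BQ
IT | 8 | BQ | BQ
Sales | 6 | NULL | MT
NULL | 7 | NULL | BQ

(Eng, 7, NULL, SG); (IT, 5, NULL, BQ); (IT, 8, BQ, BQ); (Sales, 6, NULL, MT); (NULL, 7, NULL, BQ)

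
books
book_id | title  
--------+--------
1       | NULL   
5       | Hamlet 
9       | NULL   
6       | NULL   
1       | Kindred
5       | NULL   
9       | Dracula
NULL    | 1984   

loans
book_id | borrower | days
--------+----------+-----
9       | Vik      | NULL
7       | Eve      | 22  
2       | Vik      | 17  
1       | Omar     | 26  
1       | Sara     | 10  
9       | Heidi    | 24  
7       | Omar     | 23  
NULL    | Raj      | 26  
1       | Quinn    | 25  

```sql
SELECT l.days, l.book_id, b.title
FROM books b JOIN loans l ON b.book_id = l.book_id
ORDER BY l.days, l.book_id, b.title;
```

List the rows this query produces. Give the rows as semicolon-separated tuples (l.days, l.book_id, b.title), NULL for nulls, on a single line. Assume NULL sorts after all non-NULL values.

INNER JOIN keeps only pairs where the ON condition holds.
Matching on b.book_id = l.book_id. A NULL in a compared column never satisfies the condition.
- b[0] book_id=1 → 3 match(es) in l → 3 row(s).
- b[1] book_id=5 → no match; dropped.
- b[2] book_id=9 → 2 match(es) in l → 2 row(s).
- b[3] book_id=6 → no match; dropped.
- b[4] book_id=1 → 3 match(es) in l → 3 row(s).
- b[5] book_id=5 → no match; dropped.
- b[6] book_id=9 → 2 match(es) in l → 2 row(s).
- b[7] book_id=NULL → no match; dropped.
After projecting and ordering:
l.days | l.book_id | b.title
10 | 1 | Kindred
10 | 1 | NULL
24 | 9 | Dracula
24 | 9 | NULL
25 | 1 | Kindred
25 | 1 | NULL
26 | 1 | Kindred
26 | 1 | NULL
NULL | 9 | Dracula
NULL | 9 | NULL

(10, 1, Kindred); (10, 1, NULL); (24, 9, Dracula); (24, 9, NULL); (25, 1, Kindred); (25, 1, NULL); (26, 1, Kindred); (26, 1, NULL); (NULL, 9, Dracula); (NULL, 9, NULL)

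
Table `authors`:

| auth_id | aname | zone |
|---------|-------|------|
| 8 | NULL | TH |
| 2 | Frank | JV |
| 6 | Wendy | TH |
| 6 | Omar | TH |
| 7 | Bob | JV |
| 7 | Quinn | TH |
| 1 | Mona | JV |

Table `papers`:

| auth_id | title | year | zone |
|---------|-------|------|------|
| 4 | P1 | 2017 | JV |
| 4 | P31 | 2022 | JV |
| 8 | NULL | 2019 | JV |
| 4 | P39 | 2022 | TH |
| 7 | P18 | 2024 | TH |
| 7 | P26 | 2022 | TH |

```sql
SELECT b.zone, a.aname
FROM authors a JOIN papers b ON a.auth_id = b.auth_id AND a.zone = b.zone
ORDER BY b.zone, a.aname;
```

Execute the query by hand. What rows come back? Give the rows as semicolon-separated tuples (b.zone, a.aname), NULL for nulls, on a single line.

INNER JOIN keeps only pairs where the ON condition holds.
Matching on a.auth_id = b.auth_id AND a.zone = b.zone.
Matched pairs: 2.

(TH, Quinn); (TH, Quinn)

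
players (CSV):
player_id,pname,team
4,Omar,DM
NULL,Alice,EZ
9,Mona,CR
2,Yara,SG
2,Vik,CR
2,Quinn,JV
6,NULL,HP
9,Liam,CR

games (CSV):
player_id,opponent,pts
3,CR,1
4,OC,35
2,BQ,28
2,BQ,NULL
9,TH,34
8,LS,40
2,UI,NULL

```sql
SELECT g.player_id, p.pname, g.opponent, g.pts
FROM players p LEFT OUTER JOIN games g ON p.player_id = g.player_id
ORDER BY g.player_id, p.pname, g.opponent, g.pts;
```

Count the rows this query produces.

LEFT JOIN keeps every row from `players`; unmatched rows get NULL for `games`'s columns.
Matching on p.player_id = g.player_id. A NULL in a compared column never satisfies the condition.
Matched pairs: 12; unmatched p rows kept: 2.
Total: 12 matched + 2 padded = 14 rows.

14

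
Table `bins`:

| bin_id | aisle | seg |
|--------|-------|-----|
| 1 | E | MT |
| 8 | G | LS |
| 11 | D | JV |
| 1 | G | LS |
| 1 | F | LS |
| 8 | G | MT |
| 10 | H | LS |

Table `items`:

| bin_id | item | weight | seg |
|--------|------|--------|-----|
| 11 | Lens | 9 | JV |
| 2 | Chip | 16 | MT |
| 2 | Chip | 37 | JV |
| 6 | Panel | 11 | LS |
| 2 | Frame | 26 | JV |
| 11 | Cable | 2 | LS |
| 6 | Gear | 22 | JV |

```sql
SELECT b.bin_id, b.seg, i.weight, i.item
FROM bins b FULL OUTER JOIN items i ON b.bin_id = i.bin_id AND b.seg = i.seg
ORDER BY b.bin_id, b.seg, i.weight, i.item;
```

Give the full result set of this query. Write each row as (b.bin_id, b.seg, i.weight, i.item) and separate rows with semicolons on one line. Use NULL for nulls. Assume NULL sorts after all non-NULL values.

(1, LS, NULL, NULL); (1, LS, NULL, NULL); (1, MT, NULL, NULL); (8, LS, NULL, NULL); (8, MT, NULL, NULL); (10, LS, NULL, NULL); (11, JV, 9, Lens); (NULL, NULL, 2, Cable); (NULL, NULL, 11, Panel); (NULL, NULL, 16, Chip); (NULL, NULL, 22, Gear); (NULL, NULL, 26, Frame); (NULL, NULL, 37, Chip)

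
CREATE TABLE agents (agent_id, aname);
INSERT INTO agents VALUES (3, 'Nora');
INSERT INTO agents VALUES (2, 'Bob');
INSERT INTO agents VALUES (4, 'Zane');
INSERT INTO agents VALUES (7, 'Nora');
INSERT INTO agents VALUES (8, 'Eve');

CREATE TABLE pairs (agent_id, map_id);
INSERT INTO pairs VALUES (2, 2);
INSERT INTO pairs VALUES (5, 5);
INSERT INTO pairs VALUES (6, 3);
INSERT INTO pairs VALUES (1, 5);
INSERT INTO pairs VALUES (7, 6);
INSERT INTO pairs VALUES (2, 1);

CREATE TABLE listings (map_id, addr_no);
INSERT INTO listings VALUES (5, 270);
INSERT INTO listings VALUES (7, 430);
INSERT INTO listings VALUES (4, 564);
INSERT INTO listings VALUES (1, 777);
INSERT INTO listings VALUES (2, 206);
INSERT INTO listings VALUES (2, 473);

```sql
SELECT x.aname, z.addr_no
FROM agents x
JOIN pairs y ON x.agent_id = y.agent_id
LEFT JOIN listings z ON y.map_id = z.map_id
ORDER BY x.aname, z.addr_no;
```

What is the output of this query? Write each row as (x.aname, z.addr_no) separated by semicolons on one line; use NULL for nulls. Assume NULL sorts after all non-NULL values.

(Bob, 206); (Bob, 473); (Bob, 777); (Nora, NULL)

Joins associate left-to-right: agents INNER JOIN pairs on agent_id gives 3 intermediate row(s).
Then LEFT JOIN `listings z` on map_id: each of those 3 rows is kept; rows whose y.map_id has no match in z get NULL for z's columns.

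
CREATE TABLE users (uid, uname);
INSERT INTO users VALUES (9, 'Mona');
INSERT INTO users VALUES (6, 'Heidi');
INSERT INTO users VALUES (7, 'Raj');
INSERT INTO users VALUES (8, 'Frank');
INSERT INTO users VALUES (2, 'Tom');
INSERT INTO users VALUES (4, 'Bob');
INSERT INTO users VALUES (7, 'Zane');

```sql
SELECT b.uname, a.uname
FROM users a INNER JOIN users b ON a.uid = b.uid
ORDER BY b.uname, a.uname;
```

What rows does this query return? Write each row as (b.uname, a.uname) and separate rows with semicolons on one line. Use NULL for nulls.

INNER JOIN keeps only pairs where the ON condition holds.
Matching on a.uid = b.uid.
Matched pairs: 9.

(Bob, Bob); (Frank, Frank); (Heidi, Heidi); (Mona, Mona); (Raj, Raj); (Raj, Zane); (Tom, Tom); (Zane, Raj); (Zane, Zane)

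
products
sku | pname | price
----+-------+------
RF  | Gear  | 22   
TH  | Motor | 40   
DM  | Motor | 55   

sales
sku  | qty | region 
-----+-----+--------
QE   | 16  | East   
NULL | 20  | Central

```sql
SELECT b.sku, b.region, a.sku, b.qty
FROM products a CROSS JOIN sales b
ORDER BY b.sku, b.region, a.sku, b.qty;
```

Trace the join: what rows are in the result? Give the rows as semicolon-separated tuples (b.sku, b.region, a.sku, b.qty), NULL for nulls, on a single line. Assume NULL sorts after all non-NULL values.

CROSS JOIN pairs every row of `products` with every row of `sales`: 3 × 2 = 6 rows.
After projecting and ordering:
b.sku | b.region | a.sku | b.qty
QE | East | DM | 16
QE | East | RF | 16
QE | East | TH | 16
NULL | Central | DM | 20
NULL | Central | RF | 20
NULL | Central | TH | 20

(QE, East, DM, 16); (QE, East, RF, 16); (QE, East, TH, 16); (NULL, Central, DM, 20); (NULL, Central, RF, 20); (NULL, Central, TH, 20)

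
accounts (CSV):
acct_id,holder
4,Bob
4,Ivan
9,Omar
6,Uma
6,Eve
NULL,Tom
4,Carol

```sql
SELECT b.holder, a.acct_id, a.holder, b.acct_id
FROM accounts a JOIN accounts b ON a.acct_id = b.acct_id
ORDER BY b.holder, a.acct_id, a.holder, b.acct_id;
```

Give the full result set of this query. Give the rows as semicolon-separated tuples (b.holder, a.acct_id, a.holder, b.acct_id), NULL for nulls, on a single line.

(Bob, 4, Bob, 4); (Bob, 4, Carol, 4); (Bob, 4, Ivan, 4); (Carol, 4, Bob, 4); (Carol, 4, Carol, 4); (Carol, 4, Ivan, 4); (Eve, 6, Eve, 6); (Eve, 6, Uma, 6); (Ivan, 4, Bob, 4); (Ivan, 4, Carol, 4); (Ivan, 4, Ivan, 4); (Omar, 9, Omar, 9); (Uma, 6, Eve, 6); (Uma, 6, Uma, 6)

INNER JOIN keeps only pairs where the ON condition holds.
Matching on a.acct_id = b.acct_id. A NULL in a compared column never satisfies the condition.
- a row (acct_id=4): matches 3 b row(s) → 3 output row(s).
- a row (acct_id=4): matches 3 b row(s) → 3 output row(s).
- a row (acct_id=9): matches 1 b row(s) → 1 output row(s).
- a row (acct_id=6): matches 2 b row(s) → 2 output row(s).
- a row (acct_id=6): matches 2 b row(s) → 2 output row(s).
- a row (acct_id=NULL): no match → dropped.
- a row (acct_id=4): matches 3 b row(s) → 3 output row(s).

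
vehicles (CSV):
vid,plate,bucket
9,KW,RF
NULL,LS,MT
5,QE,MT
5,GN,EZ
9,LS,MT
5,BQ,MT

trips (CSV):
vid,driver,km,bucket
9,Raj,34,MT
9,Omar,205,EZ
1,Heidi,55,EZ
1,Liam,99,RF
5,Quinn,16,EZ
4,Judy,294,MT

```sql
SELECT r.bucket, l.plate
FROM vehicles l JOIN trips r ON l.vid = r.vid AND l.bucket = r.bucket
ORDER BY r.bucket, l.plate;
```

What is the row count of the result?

2

INNER JOIN keeps only pairs where the ON condition holds.
Matching on l.vid = r.vid AND l.bucket = r.bucket. A NULL in a compared column never satisfies the condition.
- l (vid=9, bucket=RF) has no partner → excluded.
- l (vid=NULL, bucket=MT) has no partner → excluded.
- l (vid=5, bucket=MT) has no partner → excluded.
- l (vid=5, bucket=EZ) pairs with 1 row(s) of r.
- l (vid=9, bucket=MT) pairs with 1 row(s) of r.
- l (vid=5, bucket=MT) has no partner → excluded.
Total: 2 rows.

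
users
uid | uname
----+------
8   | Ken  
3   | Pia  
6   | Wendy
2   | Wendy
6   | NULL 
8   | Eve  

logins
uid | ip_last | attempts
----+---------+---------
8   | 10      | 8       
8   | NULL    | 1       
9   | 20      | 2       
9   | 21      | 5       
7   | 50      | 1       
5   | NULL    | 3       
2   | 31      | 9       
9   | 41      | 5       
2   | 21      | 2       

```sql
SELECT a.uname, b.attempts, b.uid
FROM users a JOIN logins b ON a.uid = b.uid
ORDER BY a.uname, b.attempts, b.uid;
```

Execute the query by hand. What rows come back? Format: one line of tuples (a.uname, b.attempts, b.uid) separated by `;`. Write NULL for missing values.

(Eve, 1, 8); (Eve, 8, 8); (Ken, 1, 8); (Ken, 8, 8); (Wendy, 2, 2); (Wendy, 9, 2)

INNER JOIN keeps only pairs where the ON condition holds.
Matching on a.uid = b.uid.
- a row (uid=8): matches 2 b row(s) → 2 output row(s).
- a row (uid=3): no match → dropped.
- a row (uid=6): no match → dropped.
- a row (uid=2): matches 2 b row(s) → 2 output row(s).
- a row (uid=6): no match → dropped.
- a row (uid=8): matches 2 b row(s) → 2 output row(s).
After projecting and ordering:
a.uname | b.attempts | b.uid
Eve | 1 | 8
Eve | 8 | 8
Ken | 1 | 8
Ken | 8 | 8
Wendy | 2 | 2
Wendy | 9 | 2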